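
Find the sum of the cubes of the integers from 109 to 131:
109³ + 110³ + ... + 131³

Use ∑_{k=1}^{n} k³ = [n(n+1)/2]², then subtract the first 108 terms.
∑_{k=1}^{131} k³ = [131×132/2]² = 8646² = 74753316
∑_{k=1}^{108} k³ = [108×109/2]² = 5886² = 34644996
∑_{k=109}^{131} k³ = 74753316 - 34644996 = 40108320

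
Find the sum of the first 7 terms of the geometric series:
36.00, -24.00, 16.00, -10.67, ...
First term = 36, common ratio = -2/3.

Sₙ = a(1 - rⁿ) / (1 - r)
S_7 = 36(1 - (-2/3)^7) / (1 - (-2/3))
S_7 = 36(1 - (-128/2187)) / (5/3)
S_7 = 1852/81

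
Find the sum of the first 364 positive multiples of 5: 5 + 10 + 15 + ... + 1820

Factor out 5: = 5(1 + 2 + ... + 364) = 5 × n(n+1)/2
= 5 × 364×365/2
= 5 × 66430
= 332150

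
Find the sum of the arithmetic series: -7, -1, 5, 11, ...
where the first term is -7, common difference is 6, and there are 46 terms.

Sₙ = n/2 × (first + last)
Last term = a + (n-1)d = -7 + (46-1)×6 = 263
S_46 = 46/2 × (-7 + 263)
S_46 = 46/2 × 256 = 5888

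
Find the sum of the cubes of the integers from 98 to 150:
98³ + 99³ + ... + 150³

Use ∑_{k=1}^{n} k³ = [n(n+1)/2]², then subtract the first 97 terms.
∑_{k=1}^{150} k³ = [150×151/2]² = 11325² = 128255625
∑_{k=1}^{97} k³ = [97×98/2]² = 4753² = 22591009
∑_{k=98}^{150} k³ = 128255625 - 22591009 = 105664616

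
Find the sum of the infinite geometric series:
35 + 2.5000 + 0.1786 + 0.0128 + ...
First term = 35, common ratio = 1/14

For |r| < 1, S = a / (1 - r)
S = 35 / (1 - (1/14))
S = 35 / (13/14)
S = 490/13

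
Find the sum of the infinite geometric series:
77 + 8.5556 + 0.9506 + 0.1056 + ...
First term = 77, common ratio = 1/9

For |r| < 1, S = a / (1 - r)
S = 77 / (1 - (1/9))
S = 77 / (8/9)
S = 693/8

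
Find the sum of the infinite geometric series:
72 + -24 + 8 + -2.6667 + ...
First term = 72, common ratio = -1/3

For |r| < 1, S = a / (1 - r)
S = 72 / (1 - (-1/3))
S = 72 / (4/3)
S = 54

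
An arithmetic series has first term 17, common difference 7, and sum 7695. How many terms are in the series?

Using S = n/2 × [2a + (n-1)d]
7695 = n/2 × [2(17) + (n-1)(7)]
7695 = n/2 × [34 + 7n - 7]
15390 = n × [27 + 7n]
7n² + (27)n - 15390 = 0
Discriminant: Δ = (27)² - 4(7)(-15390) = 729 + 430920 = 431649
√Δ = 657
n = [-(27) + √Δ] / (2·7) = (-27 + 657) / 14 = 630 / 14 = 45
(The negative root is discarded since n must be a positive integer.)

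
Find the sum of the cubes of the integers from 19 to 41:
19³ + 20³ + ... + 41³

Use ∑_{k=1}^{n} k³ = [n(n+1)/2]², then subtract the first 18 terms.
∑_{k=1}^{41} k³ = [41×42/2]² = 861² = 741321
∑_{k=1}^{18} k³ = [18×19/2]² = 171² = 29241
∑_{k=19}^{41} k³ = 741321 - 29241 = 712080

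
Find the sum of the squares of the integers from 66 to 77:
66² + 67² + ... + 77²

Use ∑_{k=1}^{n} k² = n(n+1)(2n+1)/6, then subtract the first 65 terms.
∑_{k=1}^{77} k² = 77×78×155/6 = 155155
∑_{k=1}^{65} k² = 65×66×131/6 = 93665
∑_{k=66}^{77} k² = 155155 - 93665 = 61490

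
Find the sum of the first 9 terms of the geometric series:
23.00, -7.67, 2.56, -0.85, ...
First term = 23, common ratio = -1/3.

Sₙ = a(1 - rⁿ) / (1 - r)
S_9 = 23(1 - (-1/3)^9) / (1 - (-1/3))
S_9 = 23(1 - (-1/19683)) / (4/3)
S_9 = 113183/6561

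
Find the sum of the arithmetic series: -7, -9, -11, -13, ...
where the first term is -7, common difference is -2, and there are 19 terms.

Sₙ = n/2 × (first + last)
Last term = a + (n-1)d = -7 + (19-1)×(-2) = -43
S_19 = 19/2 × (-7 + (-43))
S_19 = 19/2 × (-50) = -475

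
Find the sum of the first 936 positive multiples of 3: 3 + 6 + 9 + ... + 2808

Factor out 3: = 3(1 + 2 + ... + 936) = 3 × n(n+1)/2
= 3 × 936×937/2
= 3 × 438516
= 1315548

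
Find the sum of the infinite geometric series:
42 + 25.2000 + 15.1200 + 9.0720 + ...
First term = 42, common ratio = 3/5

For |r| < 1, S = a / (1 - r)
S = 42 / (1 - (3/5))
S = 42 / (2/5)
S = 105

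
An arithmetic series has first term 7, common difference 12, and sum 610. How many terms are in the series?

Using S = n/2 × [2a + (n-1)d]
610 = n/2 × [2(7) + (n-1)(12)]
610 = n/2 × [14 + 12n - 12]
1220 = n × [2 + 12n]
12n² + (2)n - 1220 = 0
Discriminant: Δ = (2)² - 4(12)(-1220) = 4 + 58560 = 58564
√Δ = 242
n = [-(2) + √Δ] / (2·12) = (-2 + 242) / 24 = 240 / 24 = 10
(The negative root is discarded since n must be a positive integer.)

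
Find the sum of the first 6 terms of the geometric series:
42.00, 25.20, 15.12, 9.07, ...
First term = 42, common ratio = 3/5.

Sₙ = a(1 - rⁿ) / (1 - r)
S_6 = 42(1 - (3/5)^6) / (1 - (3/5))
S_6 = 42(1 - (729/15625)) / (2/5)
S_6 = 312816/3125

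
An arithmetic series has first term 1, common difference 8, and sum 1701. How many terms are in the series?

Using S = n/2 × [2a + (n-1)d]
1701 = n/2 × [2(1) + (n-1)(8)]
1701 = n/2 × [2 + 8n - 8]
3402 = n × [-6 + 8n]
8n² + (-6)n - 3402 = 0
Discriminant: Δ = (-6)² - 4(8)(-3402) = 36 + 108864 = 108900
√Δ = 330
n = [-(-6) + √Δ] / (2·8) = (6 + 330) / 16 = 336 / 16 = 21
(The negative root is discarded since n must be a positive integer.)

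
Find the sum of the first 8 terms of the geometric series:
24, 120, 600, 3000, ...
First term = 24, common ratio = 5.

Sₙ = a(1 - rⁿ) / (1 - r)
S_8 = 24(1 - 5^8) / (1 - 5)
S_8 = 24(1 - 390625) / (-4)
S_8 = 2343744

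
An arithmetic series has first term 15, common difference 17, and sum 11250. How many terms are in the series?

Using S = n/2 × [2a + (n-1)d]
11250 = n/2 × [2(15) + (n-1)(17)]
11250 = n/2 × [30 + 17n - 17]
22500 = n × [13 + 17n]
17n² + (13)n - 22500 = 0
Discriminant: Δ = (13)² - 4(17)(-22500) = 169 + 1530000 = 1530169
√Δ = 1237
n = [-(13) + √Δ] / (2·17) = (-13 + 1237) / 34 = 1224 / 34 = 36
(The negative root is discarded since n must be a positive integer.)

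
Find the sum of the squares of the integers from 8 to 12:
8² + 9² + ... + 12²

Use ∑_{k=1}^{n} k² = n(n+1)(2n+1)/6, then subtract the first 7 terms.
∑_{k=1}^{12} k² = 12×13×25/6 = 650
∑_{k=1}^{7} k² = 7×8×15/6 = 140
∑_{k=8}^{12} k² = 650 - 140 = 510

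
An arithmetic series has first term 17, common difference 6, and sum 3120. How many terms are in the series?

Using S = n/2 × [2a + (n-1)d]
3120 = n/2 × [2(17) + (n-1)(6)]
3120 = n/2 × [34 + 6n - 6]
6240 = n × [28 + 6n]
6n² + (28)n - 6240 = 0
Discriminant: Δ = (28)² - 4(6)(-6240) = 784 + 149760 = 150544
√Δ = 388
n = [-(28) + √Δ] / (2·6) = (-28 + 388) / 12 = 360 / 12 = 30
(The negative root is discarded since n must be a positive integer.)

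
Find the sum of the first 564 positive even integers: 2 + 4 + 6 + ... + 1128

Sum of first n even numbers = n(n+1)
= 564×565
= 318660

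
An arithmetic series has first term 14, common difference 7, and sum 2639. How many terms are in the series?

Using S = n/2 × [2a + (n-1)d]
2639 = n/2 × [2(14) + (n-1)(7)]
2639 = n/2 × [28 + 7n - 7]
5278 = n × [21 + 7n]
7n² + (21)n - 5278 = 0
Discriminant: Δ = (21)² - 4(7)(-5278) = 441 + 147784 = 148225
√Δ = 385
n = [-(21) + √Δ] / (2·7) = (-21 + 385) / 14 = 364 / 14 = 26
(The negative root is discarded since n must be a positive integer.)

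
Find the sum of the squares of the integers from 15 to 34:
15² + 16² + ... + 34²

Use ∑_{k=1}^{n} k² = n(n+1)(2n+1)/6, then subtract the first 14 terms.
∑_{k=1}^{34} k² = 34×35×69/6 = 13685
∑_{k=1}^{14} k² = 14×15×29/6 = 1015
∑_{k=15}^{34} k² = 13685 - 1015 = 12670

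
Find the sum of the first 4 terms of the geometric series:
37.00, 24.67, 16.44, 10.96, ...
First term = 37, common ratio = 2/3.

Sₙ = a(1 - rⁿ) / (1 - r)
S_4 = 37(1 - (2/3)^4) / (1 - (2/3))
S_4 = 37(1 - (16/81)) / (1/3)
S_4 = 2405/27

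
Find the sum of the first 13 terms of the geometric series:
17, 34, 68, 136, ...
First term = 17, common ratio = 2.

Sₙ = a(1 - rⁿ) / (1 - r)
S_13 = 17(1 - 2^13) / (1 - 2)
S_13 = 17(1 - 8192) / (-1)
S_13 = 139247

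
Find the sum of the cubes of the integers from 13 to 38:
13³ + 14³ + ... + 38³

Use ∑_{k=1}^{n} k³ = [n(n+1)/2]², then subtract the first 12 terms.
∑_{k=1}^{38} k³ = [38×39/2]² = 741² = 549081
∑_{k=1}^{12} k³ = [12×13/2]² = 78² = 6084
∑_{k=13}^{38} k³ = 549081 - 6084 = 542997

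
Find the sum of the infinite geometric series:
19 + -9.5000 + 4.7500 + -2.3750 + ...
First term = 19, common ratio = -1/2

For |r| < 1, S = a / (1 - r)
S = 19 / (1 - (-1/2))
S = 19 / (3/2)
S = 38/3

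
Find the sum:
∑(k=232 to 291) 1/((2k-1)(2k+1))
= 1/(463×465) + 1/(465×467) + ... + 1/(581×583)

Partial fractions: 1/((2k-1)(2k+1)) = (1/2)[1/(2k-1) - 1/(2k+1)]
The series telescopes:
= (1/2)[1/463 - 1/583]
= 60/269929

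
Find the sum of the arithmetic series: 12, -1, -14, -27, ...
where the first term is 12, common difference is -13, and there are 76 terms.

Sₙ = n/2 × (first + last)
Last term = a + (n-1)d = 12 + (76-1)×(-13) = -963
S_76 = 76/2 × (12 + (-963))
S_76 = 76/2 × (-951) = -36138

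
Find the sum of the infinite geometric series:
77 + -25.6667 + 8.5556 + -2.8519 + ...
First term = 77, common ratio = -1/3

For |r| < 1, S = a / (1 - r)
S = 77 / (1 - (-1/3))
S = 77 / (4/3)
S = 231/4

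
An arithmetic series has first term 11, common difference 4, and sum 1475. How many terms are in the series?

Using S = n/2 × [2a + (n-1)d]
1475 = n/2 × [2(11) + (n-1)(4)]
1475 = n/2 × [22 + 4n - 4]
2950 = n × [18 + 4n]
4n² + (18)n - 2950 = 0
Discriminant: Δ = (18)² - 4(4)(-2950) = 324 + 47200 = 47524
√Δ = 218
n = [-(18) + √Δ] / (2·4) = (-18 + 218) / 8 = 200 / 8 = 25
(The negative root is discarded since n must be a positive integer.)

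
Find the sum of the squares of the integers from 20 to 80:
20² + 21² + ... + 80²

Use ∑_{k=1}^{n} k² = n(n+1)(2n+1)/6, then subtract the first 19 terms.
∑_{k=1}^{80} k² = 80×81×161/6 = 173880
∑_{k=1}^{19} k² = 19×20×39/6 = 2470
∑_{k=20}^{80} k² = 173880 - 2470 = 171410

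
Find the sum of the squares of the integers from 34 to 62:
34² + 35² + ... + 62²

Use ∑_{k=1}^{n} k² = n(n+1)(2n+1)/6, then subtract the first 33 terms.
∑_{k=1}^{62} k² = 62×63×125/6 = 81375
∑_{k=1}^{33} k² = 33×34×67/6 = 12529
∑_{k=34}^{62} k² = 81375 - 12529 = 68846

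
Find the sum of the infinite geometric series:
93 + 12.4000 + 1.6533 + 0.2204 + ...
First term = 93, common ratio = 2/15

For |r| < 1, S = a / (1 - r)
S = 93 / (1 - (2/15))
S = 93 / (13/15)
S = 1395/13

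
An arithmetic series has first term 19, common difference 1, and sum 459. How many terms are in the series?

Using S = n/2 × [2a + (n-1)d]
459 = n/2 × [2(19) + (n-1)(1)]
459 = n/2 × [38 + 1n - 1]
918 = n × [37 + 1n]
1n² + (37)n - 918 = 0
Discriminant: Δ = (37)² - 4(1)(-918) = 1369 + 3672 = 5041
√Δ = 71
n = [-(37) + √Δ] / (2·1) = (-37 + 71) / 2 = 34 / 2 = 17
(The negative root is discarded since n must be a positive integer.)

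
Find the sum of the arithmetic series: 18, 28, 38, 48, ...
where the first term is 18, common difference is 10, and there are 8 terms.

Sₙ = n/2 × (first + last)
Last term = a + (n-1)d = 18 + (8-1)×10 = 88
S_8 = 8/2 × (18 + 88)
S_8 = 8/2 × 106 = 424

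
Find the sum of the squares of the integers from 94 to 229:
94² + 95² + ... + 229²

Use ∑_{k=1}^{n} k² = n(n+1)(2n+1)/6, then subtract the first 93 terms.
∑_{k=1}^{229} k² = 229×230×459/6 = 4029255
∑_{k=1}^{93} k² = 93×94×187/6 = 272459
∑_{k=94}^{229} k² = 4029255 - 272459 = 3756796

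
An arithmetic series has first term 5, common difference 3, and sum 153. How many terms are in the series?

Using S = n/2 × [2a + (n-1)d]
153 = n/2 × [2(5) + (n-1)(3)]
153 = n/2 × [10 + 3n - 3]
306 = n × [7 + 3n]
3n² + (7)n - 306 = 0
Discriminant: Δ = (7)² - 4(3)(-306) = 49 + 3672 = 3721
√Δ = 61
n = [-(7) + √Δ] / (2·3) = (-7 + 61) / 6 = 54 / 6 = 9
(The negative root is discarded since n must be a positive integer.)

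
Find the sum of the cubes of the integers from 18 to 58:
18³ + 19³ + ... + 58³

Use ∑_{k=1}^{n} k³ = [n(n+1)/2]², then subtract the first 17 terms.
∑_{k=1}^{58} k³ = [58×59/2]² = 1711² = 2927521
∑_{k=1}^{17} k³ = [17×18/2]² = 153² = 23409
∑_{k=18}^{58} k³ = 2927521 - 23409 = 2904112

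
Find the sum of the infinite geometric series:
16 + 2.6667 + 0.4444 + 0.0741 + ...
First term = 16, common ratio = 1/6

For |r| < 1, S = a / (1 - r)
S = 16 / (1 - (1/6))
S = 16 / (5/6)
S = 96/5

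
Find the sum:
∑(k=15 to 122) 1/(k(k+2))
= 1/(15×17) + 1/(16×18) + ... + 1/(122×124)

Partial fractions: 1/(k(k+2)) = (1/2)[1/k - 1/(k+2)]
Telescoping leaves the first two and last two terms:
= (1/2)[1/15 + 1/16 - 1/123 - 1/124]
= 11487/203360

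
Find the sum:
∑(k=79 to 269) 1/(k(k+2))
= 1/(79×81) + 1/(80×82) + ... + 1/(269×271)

Partial fractions: 1/(k(k+2)) = (1/2)[1/k - 1/(k+2)]
Telescoping leaves the first two and last two terms:
= (1/2)[1/79 + 1/80 - 1/270 - 1/271]
= 821491/92486880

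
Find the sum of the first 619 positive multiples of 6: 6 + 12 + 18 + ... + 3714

Factor out 6: = 6(1 + 2 + ... + 619) = 6 × n(n+1)/2
= 6 × 619×620/2
= 6 × 191890
= 1151340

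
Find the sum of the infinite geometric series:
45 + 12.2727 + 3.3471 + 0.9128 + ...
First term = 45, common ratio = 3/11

For |r| < 1, S = a / (1 - r)
S = 45 / (1 - (3/11))
S = 45 / (8/11)
S = 495/8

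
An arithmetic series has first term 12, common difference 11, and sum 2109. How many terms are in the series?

Using S = n/2 × [2a + (n-1)d]
2109 = n/2 × [2(12) + (n-1)(11)]
2109 = n/2 × [24 + 11n - 11]
4218 = n × [13 + 11n]
11n² + (13)n - 4218 = 0
Discriminant: Δ = (13)² - 4(11)(-4218) = 169 + 185592 = 185761
√Δ = 431
n = [-(13) + √Δ] / (2·11) = (-13 + 431) / 22 = 418 / 22 = 19
(The negative root is discarded since n must be a positive integer.)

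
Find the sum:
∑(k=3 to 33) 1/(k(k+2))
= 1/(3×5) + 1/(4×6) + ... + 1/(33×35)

Partial fractions: 1/(k(k+2)) = (1/2)[1/k - 1/(k+2)]
Telescoping leaves the first two and last two terms:
= (1/2)[1/3 + 1/4 - 1/34 - 1/35]
= 3751/14280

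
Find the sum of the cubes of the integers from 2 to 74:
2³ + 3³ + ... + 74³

Use ∑_{k=1}^{n} k³ = [n(n+1)/2]², then subtract the first 1 terms.
∑_{k=1}^{74} k³ = [74×75/2]² = 2775² = 7700625
∑_{k=1}^{1} k³ = [1×2/2]² = 1² = 1
∑_{k=2}^{74} k³ = 7700625 - 1 = 7700624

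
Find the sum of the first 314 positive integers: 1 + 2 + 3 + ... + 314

Formula: ∑k = n(n+1)/2
= 314×315/2
= 98910/2
= 49455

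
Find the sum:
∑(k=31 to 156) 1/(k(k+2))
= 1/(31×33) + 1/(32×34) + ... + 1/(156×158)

Partial fractions: 1/(k(k+2)) = (1/2)[1/k - 1/(k+2)]
Telescoping leaves the first two and last two terms:
= (1/2)[1/31 + 1/32 - 1/157 - 1/158]
= 625149/24607552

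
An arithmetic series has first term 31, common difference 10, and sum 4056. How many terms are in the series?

Using S = n/2 × [2a + (n-1)d]
4056 = n/2 × [2(31) + (n-1)(10)]
4056 = n/2 × [62 + 10n - 10]
8112 = n × [52 + 10n]
10n² + (52)n - 8112 = 0
Discriminant: Δ = (52)² - 4(10)(-8112) = 2704 + 324480 = 327184
√Δ = 572
n = [-(52) + √Δ] / (2·10) = (-52 + 572) / 20 = 520 / 20 = 26
(The negative root is discarded since n must be a positive integer.)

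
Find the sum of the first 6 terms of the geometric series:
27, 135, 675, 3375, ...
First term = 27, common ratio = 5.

Sₙ = a(1 - rⁿ) / (1 - r)
S_6 = 27(1 - 5^6) / (1 - 5)
S_6 = 27(1 - 15625) / (-4)
S_6 = 105462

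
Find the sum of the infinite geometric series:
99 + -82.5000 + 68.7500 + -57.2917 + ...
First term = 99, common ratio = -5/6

For |r| < 1, S = a / (1 - r)
S = 99 / (1 - (-5/6))
S = 99 / (11/6)
S = 54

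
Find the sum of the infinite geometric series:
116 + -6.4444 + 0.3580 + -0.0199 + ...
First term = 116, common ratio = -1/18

For |r| < 1, S = a / (1 - r)
S = 116 / (1 - (-1/18))
S = 116 / (19/18)
S = 2088/19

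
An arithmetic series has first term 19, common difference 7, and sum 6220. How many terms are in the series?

Using S = n/2 × [2a + (n-1)d]
6220 = n/2 × [2(19) + (n-1)(7)]
6220 = n/2 × [38 + 7n - 7]
12440 = n × [31 + 7n]
7n² + (31)n - 12440 = 0
Discriminant: Δ = (31)² - 4(7)(-12440) = 961 + 348320 = 349281
√Δ = 591
n = [-(31) + √Δ] / (2·7) = (-31 + 591) / 14 = 560 / 14 = 40
(The negative root is discarded since n must be a positive integer.)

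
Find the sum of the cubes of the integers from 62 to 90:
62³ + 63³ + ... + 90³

Use ∑_{k=1}^{n} k³ = [n(n+1)/2]², then subtract the first 61 terms.
∑_{k=1}^{90} k³ = [90×91/2]² = 4095² = 16769025
∑_{k=1}^{61} k³ = [61×62/2]² = 1891² = 3575881
∑_{k=62}^{90} k³ = 16769025 - 3575881 = 13193144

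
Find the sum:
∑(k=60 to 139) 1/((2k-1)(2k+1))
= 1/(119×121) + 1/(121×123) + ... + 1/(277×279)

Partial fractions: 1/((2k-1)(2k+1)) = (1/2)[1/(2k-1) - 1/(2k+1)]
The series telescopes:
= (1/2)[1/119 - 1/279]
= 80/33201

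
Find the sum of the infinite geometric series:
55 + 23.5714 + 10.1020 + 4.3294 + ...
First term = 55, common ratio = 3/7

For |r| < 1, S = a / (1 - r)
S = 55 / (1 - (3/7))
S = 55 / (4/7)
S = 385/4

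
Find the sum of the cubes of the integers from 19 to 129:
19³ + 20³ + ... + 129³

Use ∑_{k=1}^{n} k³ = [n(n+1)/2]², then subtract the first 18 terms.
∑_{k=1}^{129} k³ = [129×130/2]² = 8385² = 70308225
∑_{k=1}^{18} k³ = [18×19/2]² = 171² = 29241
∑_{k=19}^{129} k³ = 70308225 - 29241 = 70278984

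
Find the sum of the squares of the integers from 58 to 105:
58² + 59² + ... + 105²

Use ∑_{k=1}^{n} k² = n(n+1)(2n+1)/6, then subtract the first 57 terms.
∑_{k=1}^{105} k² = 105×106×211/6 = 391405
∑_{k=1}^{57} k² = 57×58×115/6 = 63365
∑_{k=58}^{105} k² = 391405 - 63365 = 328040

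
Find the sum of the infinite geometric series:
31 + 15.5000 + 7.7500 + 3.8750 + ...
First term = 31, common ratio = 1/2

For |r| < 1, S = a / (1 - r)
S = 31 / (1 - (1/2))
S = 31 / (1/2)
S = 62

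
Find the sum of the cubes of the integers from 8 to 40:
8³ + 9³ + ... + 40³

Use ∑_{k=1}^{n} k³ = [n(n+1)/2]², then subtract the first 7 terms.
∑_{k=1}^{40} k³ = [40×41/2]² = 820² = 672400
∑_{k=1}^{7} k³ = [7×8/2]² = 28² = 784
∑_{k=8}^{40} k³ = 672400 - 784 = 671616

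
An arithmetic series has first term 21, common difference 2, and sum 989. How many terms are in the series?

Using S = n/2 × [2a + (n-1)d]
989 = n/2 × [2(21) + (n-1)(2)]
989 = n/2 × [42 + 2n - 2]
1978 = n × [40 + 2n]
2n² + (40)n - 1978 = 0
Discriminant: Δ = (40)² - 4(2)(-1978) = 1600 + 15824 = 17424
√Δ = 132
n = [-(40) + √Δ] / (2·2) = (-40 + 132) / 4 = 92 / 4 = 23
(The negative root is discarded since n must be a positive integer.)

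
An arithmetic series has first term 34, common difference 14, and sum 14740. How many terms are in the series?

Using S = n/2 × [2a + (n-1)d]
14740 = n/2 × [2(34) + (n-1)(14)]
14740 = n/2 × [68 + 14n - 14]
29480 = n × [54 + 14n]
14n² + (54)n - 29480 = 0
Discriminant: Δ = (54)² - 4(14)(-29480) = 2916 + 1650880 = 1653796
√Δ = 1286
n = [-(54) + √Δ] / (2·14) = (-54 + 1286) / 28 = 1232 / 28 = 44
(The negative root is discarded since n must be a positive integer.)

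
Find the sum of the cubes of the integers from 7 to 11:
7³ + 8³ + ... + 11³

Use ∑_{k=1}^{n} k³ = [n(n+1)/2]², then subtract the first 6 terms.
∑_{k=1}^{11} k³ = [11×12/2]² = 66² = 4356
∑_{k=1}^{6} k³ = [6×7/2]² = 21² = 441
∑_{k=7}^{11} k³ = 4356 - 441 = 3915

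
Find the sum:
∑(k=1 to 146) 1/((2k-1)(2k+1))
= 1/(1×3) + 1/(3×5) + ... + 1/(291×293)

Partial fractions: 1/((2k-1)(2k+1)) = (1/2)[1/(2k-1) - 1/(2k+1)]
The series telescopes:
= (1/2)[1/1 - 1/293]
= 146/293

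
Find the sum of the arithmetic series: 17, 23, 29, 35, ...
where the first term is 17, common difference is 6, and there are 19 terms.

Sₙ = n/2 × (first + last)
Last term = a + (n-1)d = 17 + (19-1)×6 = 125
S_19 = 19/2 × (17 + 125)
S_19 = 19/2 × 142 = 1349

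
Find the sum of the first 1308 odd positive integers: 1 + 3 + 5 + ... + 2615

Sum of first n odd numbers = n²
= 1308²
= 1710864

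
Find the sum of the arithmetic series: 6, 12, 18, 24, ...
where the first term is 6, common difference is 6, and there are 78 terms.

Sₙ = n/2 × (first + last)
Last term = a + (n-1)d = 6 + (78-1)×6 = 468
S_78 = 78/2 × (6 + 468)
S_78 = 78/2 × 474 = 18486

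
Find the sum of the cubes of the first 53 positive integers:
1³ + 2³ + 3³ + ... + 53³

Formula: ∑k³ = [n(n+1)/2]²
= [53×54/2]²
= 1431²
= 2047761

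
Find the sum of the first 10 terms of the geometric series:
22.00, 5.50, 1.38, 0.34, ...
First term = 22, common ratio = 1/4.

Sₙ = a(1 - rⁿ) / (1 - r)
S_10 = 22(1 - (1/4)^10) / (1 - (1/4))
S_10 = 22(1 - (1/1048576)) / (3/4)
S_10 = 3844775/131072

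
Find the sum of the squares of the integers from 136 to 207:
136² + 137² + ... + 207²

Use ∑_{k=1}^{n} k² = n(n+1)(2n+1)/6, then subtract the first 135 terms.
∑_{k=1}^{207} k² = 207×208×415/6 = 2978040
∑_{k=1}^{135} k² = 135×136×271/6 = 829260
∑_{k=136}^{207} k² = 2978040 - 829260 = 2148780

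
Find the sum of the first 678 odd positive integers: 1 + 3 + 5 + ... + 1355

Sum of first n odd numbers = n²
= 678²
= 459684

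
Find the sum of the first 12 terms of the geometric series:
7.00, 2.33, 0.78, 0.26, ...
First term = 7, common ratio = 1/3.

Sₙ = a(1 - rⁿ) / (1 - r)
S_12 = 7(1 - (1/3)^12) / (1 - (1/3))
S_12 = 7(1 - (1/531441)) / (2/3)
S_12 = 1860040/177147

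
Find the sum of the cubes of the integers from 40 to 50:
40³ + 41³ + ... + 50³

Use ∑_{k=1}^{n} k³ = [n(n+1)/2]², then subtract the first 39 terms.
∑_{k=1}^{50} k³ = [50×51/2]² = 1275² = 1625625
∑_{k=1}^{39} k³ = [39×40/2]² = 780² = 608400
∑_{k=40}^{50} k³ = 1625625 - 608400 = 1017225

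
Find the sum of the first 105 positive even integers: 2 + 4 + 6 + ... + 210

Sum of first n even numbers = n(n+1)
= 105×106
= 11130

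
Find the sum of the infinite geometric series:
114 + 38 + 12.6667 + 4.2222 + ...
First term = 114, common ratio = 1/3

For |r| < 1, S = a / (1 - r)
S = 114 / (1 - (1/3))
S = 114 / (2/3)
S = 171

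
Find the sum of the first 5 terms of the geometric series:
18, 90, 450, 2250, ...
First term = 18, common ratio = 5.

Sₙ = a(1 - rⁿ) / (1 - r)
S_5 = 18(1 - 5^5) / (1 - 5)
S_5 = 18(1 - 3125) / (-4)
S_5 = 14058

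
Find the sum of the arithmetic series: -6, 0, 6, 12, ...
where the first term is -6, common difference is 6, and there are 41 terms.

Sₙ = n/2 × (first + last)
Last term = a + (n-1)d = -6 + (41-1)×6 = 234
S_41 = 41/2 × (-6 + 234)
S_41 = 41/2 × 228 = 4674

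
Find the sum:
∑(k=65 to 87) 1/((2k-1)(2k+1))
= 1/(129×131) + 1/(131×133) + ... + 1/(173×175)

Partial fractions: 1/((2k-1)(2k+1)) = (1/2)[1/(2k-1) - 1/(2k+1)]
The series telescopes:
= (1/2)[1/129 - 1/175]
= 23/22575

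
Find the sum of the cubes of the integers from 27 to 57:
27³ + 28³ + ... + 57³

Use ∑_{k=1}^{n} k³ = [n(n+1)/2]², then subtract the first 26 terms.
∑_{k=1}^{57} k³ = [57×58/2]² = 1653² = 2732409
∑_{k=1}^{26} k³ = [26×27/2]² = 351² = 123201
∑_{k=27}^{57} k³ = 2732409 - 123201 = 2609208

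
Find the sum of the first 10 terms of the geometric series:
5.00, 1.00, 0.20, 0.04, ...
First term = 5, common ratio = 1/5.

Sₙ = a(1 - rⁿ) / (1 - r)
S_10 = 5(1 - (1/5)^10) / (1 - (1/5))
S_10 = 5(1 - (1/9765625)) / (4/5)
S_10 = 2441406/390625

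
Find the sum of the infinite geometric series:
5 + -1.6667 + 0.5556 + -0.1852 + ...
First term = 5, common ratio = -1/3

For |r| < 1, S = a / (1 - r)
S = 5 / (1 - (-1/3))
S = 5 / (4/3)
S = 15/4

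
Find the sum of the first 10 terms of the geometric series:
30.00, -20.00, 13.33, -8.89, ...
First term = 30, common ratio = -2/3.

Sₙ = a(1 - rⁿ) / (1 - r)
S_10 = 30(1 - (-2/3)^10) / (1 - (-2/3))
S_10 = 30(1 - (1024/59049)) / (5/3)
S_10 = 116050/6561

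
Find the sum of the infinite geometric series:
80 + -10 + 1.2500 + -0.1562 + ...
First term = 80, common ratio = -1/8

For |r| < 1, S = a / (1 - r)
S = 80 / (1 - (-1/8))
S = 80 / (9/8)
S = 640/9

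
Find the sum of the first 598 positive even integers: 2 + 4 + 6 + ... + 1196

Sum of first n even numbers = n(n+1)
= 598×599
= 358202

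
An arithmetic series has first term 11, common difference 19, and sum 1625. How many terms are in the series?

Using S = n/2 × [2a + (n-1)d]
1625 = n/2 × [2(11) + (n-1)(19)]
1625 = n/2 × [22 + 19n - 19]
3250 = n × [3 + 19n]
19n² + (3)n - 3250 = 0
Discriminant: Δ = (3)² - 4(19)(-3250) = 9 + 247000 = 247009
√Δ = 497
n = [-(3) + √Δ] / (2·19) = (-3 + 497) / 38 = 494 / 38 = 13
(The negative root is discarded since n must be a positive integer.)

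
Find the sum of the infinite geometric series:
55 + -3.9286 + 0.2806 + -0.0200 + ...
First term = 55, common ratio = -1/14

For |r| < 1, S = a / (1 - r)
S = 55 / (1 - (-1/14))
S = 55 / (15/14)
S = 154/3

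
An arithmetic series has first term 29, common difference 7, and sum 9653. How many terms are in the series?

Using S = n/2 × [2a + (n-1)d]
9653 = n/2 × [2(29) + (n-1)(7)]
9653 = n/2 × [58 + 7n - 7]
19306 = n × [51 + 7n]
7n² + (51)n - 19306 = 0
Discriminant: Δ = (51)² - 4(7)(-19306) = 2601 + 540568 = 543169
√Δ = 737
n = [-(51) + √Δ] / (2·7) = (-51 + 737) / 14 = 686 / 14 = 49
(The negative root is discarded since n must be a positive integer.)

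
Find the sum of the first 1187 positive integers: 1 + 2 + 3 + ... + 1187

Formula: ∑k = n(n+1)/2
= 1187×1188/2
= 1410156/2
= 705078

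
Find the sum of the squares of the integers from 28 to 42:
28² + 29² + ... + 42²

Use ∑_{k=1}^{n} k² = n(n+1)(2n+1)/6, then subtract the first 27 terms.
∑_{k=1}^{42} k² = 42×43×85/6 = 25585
∑_{k=1}^{27} k² = 27×28×55/6 = 6930
∑_{k=28}^{42} k² = 25585 - 6930 = 18655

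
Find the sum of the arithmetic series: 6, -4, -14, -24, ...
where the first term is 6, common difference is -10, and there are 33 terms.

Sₙ = n/2 × (first + last)
Last term = a + (n-1)d = 6 + (33-1)×(-10) = -314
S_33 = 33/2 × (6 + (-314))
S_33 = 33/2 × (-308) = -5082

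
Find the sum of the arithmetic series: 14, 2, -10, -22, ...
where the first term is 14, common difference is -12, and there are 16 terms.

Sₙ = n/2 × (first + last)
Last term = a + (n-1)d = 14 + (16-1)×(-12) = -166
S_16 = 16/2 × (14 + (-166))
S_16 = 16/2 × (-152) = -1216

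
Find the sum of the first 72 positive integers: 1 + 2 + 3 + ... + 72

Formula: ∑k = n(n+1)/2
= 72×73/2
= 5256/2
= 2628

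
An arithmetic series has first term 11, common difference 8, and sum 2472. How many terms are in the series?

Using S = n/2 × [2a + (n-1)d]
2472 = n/2 × [2(11) + (n-1)(8)]
2472 = n/2 × [22 + 8n - 8]
4944 = n × [14 + 8n]
8n² + (14)n - 4944 = 0
Discriminant: Δ = (14)² - 4(8)(-4944) = 196 + 158208 = 158404
√Δ = 398
n = [-(14) + √Δ] / (2·8) = (-14 + 398) / 16 = 384 / 16 = 24
(The negative root is discarded since n must be a positive integer.)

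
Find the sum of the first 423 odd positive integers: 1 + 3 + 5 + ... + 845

Sum of first n odd numbers = n²
= 423²
= 178929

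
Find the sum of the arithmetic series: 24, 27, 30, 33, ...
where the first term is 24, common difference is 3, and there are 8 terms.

Sₙ = n/2 × (first + last)
Last term = a + (n-1)d = 24 + (8-1)×3 = 45
S_8 = 8/2 × (24 + 45)
S_8 = 8/2 × 69 = 276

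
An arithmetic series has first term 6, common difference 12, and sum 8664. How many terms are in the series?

Using S = n/2 × [2a + (n-1)d]
8664 = n/2 × [2(6) + (n-1)(12)]
8664 = n/2 × [12 + 12n - 12]
17328 = n × [0 + 12n]
12n² + (0)n - 17328 = 0
Discriminant: Δ = (0)² - 4(12)(-17328) = 0 + 831744 = 831744
√Δ = 912
n = [-(0) + √Δ] / (2·12) = (0 + 912) / 24 = 912 / 24 = 38
(The negative root is discarded since n must be a positive integer.)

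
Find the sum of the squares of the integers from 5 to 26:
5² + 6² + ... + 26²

Use ∑_{k=1}^{n} k² = n(n+1)(2n+1)/6, then subtract the first 4 terms.
∑_{k=1}^{26} k² = 26×27×53/6 = 6201
∑_{k=1}^{4} k² = 4×5×9/6 = 30
∑_{k=5}^{26} k² = 6201 - 30 = 6171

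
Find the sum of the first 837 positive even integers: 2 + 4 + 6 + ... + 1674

Sum of first n even numbers = n(n+1)
= 837×838
= 701406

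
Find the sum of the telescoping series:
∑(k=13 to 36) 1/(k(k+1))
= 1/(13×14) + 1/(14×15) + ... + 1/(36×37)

Partial fractions: 1/(k(k+1)) = 1/k - 1/(k+1)
The series telescopes:
= (1/13 - 1/14) + (1/14 - 1/15) + ... + (1/36 - 1/37)
= 1/13 - 1/37
= 24/481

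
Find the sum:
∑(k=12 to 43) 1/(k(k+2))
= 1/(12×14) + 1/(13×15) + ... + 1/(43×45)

Partial fractions: 1/(k(k+2)) = (1/2)[1/k - 1/(k+2)]
Telescoping leaves the first two and last two terms:
= (1/2)[1/12 + 1/13 - 1/44 - 1/45]
= 371/6435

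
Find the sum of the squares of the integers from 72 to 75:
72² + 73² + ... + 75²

Use ∑_{k=1}^{n} k² = n(n+1)(2n+1)/6, then subtract the first 71 terms.
∑_{k=1}^{75} k² = 75×76×151/6 = 143450
∑_{k=1}^{71} k² = 71×72×143/6 = 121836
∑_{k=72}^{75} k² = 143450 - 121836 = 21614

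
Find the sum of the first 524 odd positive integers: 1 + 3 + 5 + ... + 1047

Sum of first n odd numbers = n²
= 524²
= 274576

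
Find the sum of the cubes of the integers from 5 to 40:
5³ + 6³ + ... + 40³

Use ∑_{k=1}^{n} k³ = [n(n+1)/2]², then subtract the first 4 terms.
∑_{k=1}^{40} k³ = [40×41/2]² = 820² = 672400
∑_{k=1}^{4} k³ = [4×5/2]² = 10² = 100
∑_{k=5}^{40} k³ = 672400 - 100 = 672300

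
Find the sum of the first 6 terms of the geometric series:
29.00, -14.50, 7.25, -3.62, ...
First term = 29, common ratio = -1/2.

Sₙ = a(1 - rⁿ) / (1 - r)
S_6 = 29(1 - (-1/2)^6) / (1 - (-1/2))
S_6 = 29(1 - (1/64)) / (3/2)
S_6 = 609/32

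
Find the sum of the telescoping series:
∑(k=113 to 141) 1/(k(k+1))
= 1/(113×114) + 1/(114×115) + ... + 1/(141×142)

Partial fractions: 1/(k(k+1)) = 1/k - 1/(k+1)
The series telescopes:
= (1/113 - 1/114) + (1/114 - 1/115) + ... + (1/141 - 1/142)
= 1/113 - 1/142
= 29/16046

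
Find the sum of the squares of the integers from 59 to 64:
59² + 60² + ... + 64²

Use ∑_{k=1}^{n} k² = n(n+1)(2n+1)/6, then subtract the first 58 terms.
∑_{k=1}^{64} k² = 64×65×129/6 = 89440
∑_{k=1}^{58} k² = 58×59×117/6 = 66729
∑_{k=59}^{64} k² = 89440 - 66729 = 22711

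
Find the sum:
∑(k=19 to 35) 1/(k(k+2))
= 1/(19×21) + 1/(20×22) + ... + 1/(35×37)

Partial fractions: 1/(k(k+2)) = (1/2)[1/k - 1/(k+2)]
Telescoping leaves the first two and last two terms:
= (1/2)[1/19 + 1/20 - 1/36 - 1/37]
= 1513/63270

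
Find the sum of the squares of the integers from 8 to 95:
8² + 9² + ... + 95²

Use ∑_{k=1}^{n} k² = n(n+1)(2n+1)/6, then subtract the first 7 terms.
∑_{k=1}^{95} k² = 95×96×191/6 = 290320
∑_{k=1}^{7} k² = 7×8×15/6 = 140
∑_{k=8}^{95} k² = 290320 - 140 = 290180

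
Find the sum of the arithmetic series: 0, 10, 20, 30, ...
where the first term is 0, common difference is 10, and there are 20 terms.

Sₙ = n/2 × (first + last)
Last term = a + (n-1)d = 0 + (20-1)×10 = 190
S_20 = 20/2 × (0 + 190)
S_20 = 20/2 × 190 = 1900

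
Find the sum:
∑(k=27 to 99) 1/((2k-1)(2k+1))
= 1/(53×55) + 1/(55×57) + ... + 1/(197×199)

Partial fractions: 1/((2k-1)(2k+1)) = (1/2)[1/(2k-1) - 1/(2k+1)]
The series telescopes:
= (1/2)[1/53 - 1/199]
= 73/10547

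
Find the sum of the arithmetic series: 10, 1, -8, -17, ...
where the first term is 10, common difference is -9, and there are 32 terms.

Sₙ = n/2 × (first + last)
Last term = a + (n-1)d = 10 + (32-1)×(-9) = -269
S_32 = 32/2 × (10 + (-269))
S_32 = 32/2 × (-259) = -4144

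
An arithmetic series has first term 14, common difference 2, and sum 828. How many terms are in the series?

Using S = n/2 × [2a + (n-1)d]
828 = n/2 × [2(14) + (n-1)(2)]
828 = n/2 × [28 + 2n - 2]
1656 = n × [26 + 2n]
2n² + (26)n - 1656 = 0
Discriminant: Δ = (26)² - 4(2)(-1656) = 676 + 13248 = 13924
√Δ = 118
n = [-(26) + √Δ] / (2·2) = (-26 + 118) / 4 = 92 / 4 = 23
(The negative root is discarded since n must be a positive integer.)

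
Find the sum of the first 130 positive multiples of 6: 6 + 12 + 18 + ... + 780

Factor out 6: = 6(1 + 2 + ... + 130) = 6 × n(n+1)/2
= 6 × 130×131/2
= 6 × 8515
= 51090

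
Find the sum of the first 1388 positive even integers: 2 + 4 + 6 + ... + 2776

Sum of first n even numbers = n(n+1)
= 1388×1389
= 1927932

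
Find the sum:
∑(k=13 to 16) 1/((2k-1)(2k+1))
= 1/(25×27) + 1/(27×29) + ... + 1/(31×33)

Partial fractions: 1/((2k-1)(2k+1)) = (1/2)[1/(2k-1) - 1/(2k+1)]
The series telescopes:
= (1/2)[1/25 - 1/33]
= 4/825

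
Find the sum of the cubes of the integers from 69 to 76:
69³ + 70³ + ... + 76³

Use ∑_{k=1}^{n} k³ = [n(n+1)/2]², then subtract the first 68 terms.
∑_{k=1}^{76} k³ = [76×77/2]² = 2926² = 8561476
∑_{k=1}^{68} k³ = [68×69/2]² = 2346² = 5503716
∑_{k=69}^{76} k³ = 8561476 - 5503716 = 3057760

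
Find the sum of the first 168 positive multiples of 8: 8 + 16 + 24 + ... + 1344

Factor out 8: = 8(1 + 2 + ... + 168) = 8 × n(n+1)/2
= 8 × 168×169/2
= 8 × 14196
= 113568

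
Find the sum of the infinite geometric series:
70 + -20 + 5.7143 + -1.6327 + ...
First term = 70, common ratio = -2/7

For |r| < 1, S = a / (1 - r)
S = 70 / (1 - (-2/7))
S = 70 / (9/7)
S = 490/9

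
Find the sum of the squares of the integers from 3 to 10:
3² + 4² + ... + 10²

Use ∑_{k=1}^{n} k² = n(n+1)(2n+1)/6, then subtract the first 2 terms.
∑_{k=1}^{10} k² = 10×11×21/6 = 385
∑_{k=1}^{2} k² = 2×3×5/6 = 5
∑_{k=3}^{10} k² = 385 - 5 = 380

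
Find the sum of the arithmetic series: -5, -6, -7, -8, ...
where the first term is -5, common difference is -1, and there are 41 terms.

Sₙ = n/2 × (first + last)
Last term = a + (n-1)d = -5 + (41-1)×(-1) = -45
S_41 = 41/2 × (-5 + (-45))
S_41 = 41/2 × (-50) = -1025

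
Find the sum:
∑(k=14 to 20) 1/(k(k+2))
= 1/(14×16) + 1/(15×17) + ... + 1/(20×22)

Partial fractions: 1/(k(k+2)) = (1/2)[1/k - 1/(k+2)]
Telescoping leaves the first two and last two terms:
= (1/2)[1/14 + 1/15 - 1/21 - 1/22]
= 26/1155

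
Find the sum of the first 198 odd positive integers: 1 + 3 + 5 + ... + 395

Sum of first n odd numbers = n²
= 198²
= 39204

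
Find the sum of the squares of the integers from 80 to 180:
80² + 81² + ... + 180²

Use ∑_{k=1}^{n} k² = n(n+1)(2n+1)/6, then subtract the first 79 terms.
∑_{k=1}^{180} k² = 180×181×361/6 = 1960230
∑_{k=1}^{79} k² = 79×80×159/6 = 167480
∑_{k=80}^{180} k² = 1960230 - 167480 = 1792750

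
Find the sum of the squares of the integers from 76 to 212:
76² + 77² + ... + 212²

Use ∑_{k=1}^{n} k² = n(n+1)(2n+1)/6, then subtract the first 75 terms.
∑_{k=1}^{212} k² = 212×213×425/6 = 3198550
∑_{k=1}^{75} k² = 75×76×151/6 = 143450
∑_{k=76}^{212} k² = 3198550 - 143450 = 3055100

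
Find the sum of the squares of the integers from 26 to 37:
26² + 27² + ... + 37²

Use ∑_{k=1}^{n} k² = n(n+1)(2n+1)/6, then subtract the first 25 terms.
∑_{k=1}^{37} k² = 37×38×75/6 = 17575
∑_{k=1}^{25} k² = 25×26×51/6 = 5525
∑_{k=26}^{37} k² = 17575 - 5525 = 12050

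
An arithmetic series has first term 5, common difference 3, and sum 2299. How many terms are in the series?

Using S = n/2 × [2a + (n-1)d]
2299 = n/2 × [2(5) + (n-1)(3)]
2299 = n/2 × [10 + 3n - 3]
4598 = n × [7 + 3n]
3n² + (7)n - 4598 = 0
Discriminant: Δ = (7)² - 4(3)(-4598) = 49 + 55176 = 55225
√Δ = 235
n = [-(7) + √Δ] / (2·3) = (-7 + 235) / 6 = 228 / 6 = 38
(The negative root is discarded since n must be a positive integer.)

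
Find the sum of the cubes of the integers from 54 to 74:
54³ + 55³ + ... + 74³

Use ∑_{k=1}^{n} k³ = [n(n+1)/2]², then subtract the first 53 terms.
∑_{k=1}^{74} k³ = [74×75/2]² = 2775² = 7700625
∑_{k=1}^{53} k³ = [53×54/2]² = 1431² = 2047761
∑_{k=54}^{74} k³ = 7700625 - 2047761 = 5652864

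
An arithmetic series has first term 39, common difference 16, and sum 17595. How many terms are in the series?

Using S = n/2 × [2a + (n-1)d]
17595 = n/2 × [2(39) + (n-1)(16)]
17595 = n/2 × [78 + 16n - 16]
35190 = n × [62 + 16n]
16n² + (62)n - 35190 = 0
Discriminant: Δ = (62)² - 4(16)(-35190) = 3844 + 2252160 = 2256004
√Δ = 1502
n = [-(62) + √Δ] / (2·16) = (-62 + 1502) / 32 = 1440 / 32 = 45
(The negative root is discarded since n must be a positive integer.)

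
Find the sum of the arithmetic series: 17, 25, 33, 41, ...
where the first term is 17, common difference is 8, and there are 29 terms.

Sₙ = n/2 × (first + last)
Last term = a + (n-1)d = 17 + (29-1)×8 = 241
S_29 = 29/2 × (17 + 241)
S_29 = 29/2 × 258 = 3741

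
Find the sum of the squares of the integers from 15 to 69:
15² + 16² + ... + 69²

Use ∑_{k=1}^{n} k² = n(n+1)(2n+1)/6, then subtract the first 14 terms.
∑_{k=1}^{69} k² = 69×70×139/6 = 111895
∑_{k=1}^{14} k² = 14×15×29/6 = 1015
∑_{k=15}^{69} k² = 111895 - 1015 = 110880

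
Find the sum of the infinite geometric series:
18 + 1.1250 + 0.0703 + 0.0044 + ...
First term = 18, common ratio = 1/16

For |r| < 1, S = a / (1 - r)
S = 18 / (1 - (1/16))
S = 18 / (15/16)
S = 96/5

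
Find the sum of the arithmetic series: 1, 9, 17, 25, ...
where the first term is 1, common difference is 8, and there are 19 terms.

Sₙ = n/2 × (first + last)
Last term = a + (n-1)d = 1 + (19-1)×8 = 145
S_19 = 19/2 × (1 + 145)
S_19 = 19/2 × 146 = 1387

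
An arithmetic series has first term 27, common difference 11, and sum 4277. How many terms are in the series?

Using S = n/2 × [2a + (n-1)d]
4277 = n/2 × [2(27) + (n-1)(11)]
4277 = n/2 × [54 + 11n - 11]
8554 = n × [43 + 11n]
11n² + (43)n - 8554 = 0
Discriminant: Δ = (43)² - 4(11)(-8554) = 1849 + 376376 = 378225
√Δ = 615
n = [-(43) + √Δ] / (2·11) = (-43 + 615) / 22 = 572 / 22 = 26
(The negative root is discarded since n must be a positive integer.)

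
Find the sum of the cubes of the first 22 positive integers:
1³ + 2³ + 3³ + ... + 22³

Formula: ∑k³ = [n(n+1)/2]²
= [22×23/2]²
= 253²
= 64009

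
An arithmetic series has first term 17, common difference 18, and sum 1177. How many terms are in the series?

Using S = n/2 × [2a + (n-1)d]
1177 = n/2 × [2(17) + (n-1)(18)]
1177 = n/2 × [34 + 18n - 18]
2354 = n × [16 + 18n]
18n² + (16)n - 2354 = 0
Discriminant: Δ = (16)² - 4(18)(-2354) = 256 + 169488 = 169744
√Δ = 412
n = [-(16) + √Δ] / (2·18) = (-16 + 412) / 36 = 396 / 36 = 11
(The negative root is discarded since n must be a positive integer.)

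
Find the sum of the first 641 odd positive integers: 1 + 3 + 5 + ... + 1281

Sum of first n odd numbers = n²
= 641²
= 410881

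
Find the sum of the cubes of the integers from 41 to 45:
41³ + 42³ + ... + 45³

Use ∑_{k=1}^{n} k³ = [n(n+1)/2]², then subtract the first 40 terms.
∑_{k=1}^{45} k³ = [45×46/2]² = 1035² = 1071225
∑_{k=1}^{40} k³ = [40×41/2]² = 820² = 672400
∑_{k=41}^{45} k³ = 1071225 - 672400 = 398825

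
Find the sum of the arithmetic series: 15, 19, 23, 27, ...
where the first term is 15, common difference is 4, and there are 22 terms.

Sₙ = n/2 × (first + last)
Last term = a + (n-1)d = 15 + (22-1)×4 = 99
S_22 = 22/2 × (15 + 99)
S_22 = 22/2 × 114 = 1254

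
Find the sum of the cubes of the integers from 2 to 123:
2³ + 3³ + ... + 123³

Use ∑_{k=1}^{n} k³ = [n(n+1)/2]², then subtract the first 1 terms.
∑_{k=1}^{123} k³ = [123×124/2]² = 7626² = 58155876
∑_{k=1}^{1} k³ = [1×2/2]² = 1² = 1
∑_{k=2}^{123} k³ = 58155876 - 1 = 58155875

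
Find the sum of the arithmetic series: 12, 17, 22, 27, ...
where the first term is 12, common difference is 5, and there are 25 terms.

Sₙ = n/2 × (first + last)
Last term = a + (n-1)d = 12 + (25-1)×5 = 132
S_25 = 25/2 × (12 + 132)
S_25 = 25/2 × 144 = 1800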